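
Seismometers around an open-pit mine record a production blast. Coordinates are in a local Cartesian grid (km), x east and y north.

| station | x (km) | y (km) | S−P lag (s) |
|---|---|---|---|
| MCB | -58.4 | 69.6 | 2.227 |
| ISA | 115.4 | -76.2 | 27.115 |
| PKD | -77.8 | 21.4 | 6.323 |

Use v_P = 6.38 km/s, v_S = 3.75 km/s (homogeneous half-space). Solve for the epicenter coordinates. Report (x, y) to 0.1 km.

(-76.4, 78.9)

Distance from S−P lag: d = Δt · v_P v_S / (v_P − v_S) = Δt · (6.38·3.75)/(6.38−3.75) ≈ 9.0970·Δt.
So d_MCB = 20.26, d_ISA = 246.66, d_PKD = 57.52 km.
Circle about each station: (x + 58.4)² + (y − 69.6)² = 20.26²; (x − 115.4)² + (y + 76.2)² = 246.66²; (x + 77.8)² + (y − 21.4)² = 57.52².
Subtracting the MCB equation from the ISA and PKD equations removes the quadratic terms:
347.6 x − 291.6 y = -49561.81
-38.8 x − 96.4 y = -4642.00
Solving the 2×2 system: x ≈ -76.4, y ≈ 78.9 km.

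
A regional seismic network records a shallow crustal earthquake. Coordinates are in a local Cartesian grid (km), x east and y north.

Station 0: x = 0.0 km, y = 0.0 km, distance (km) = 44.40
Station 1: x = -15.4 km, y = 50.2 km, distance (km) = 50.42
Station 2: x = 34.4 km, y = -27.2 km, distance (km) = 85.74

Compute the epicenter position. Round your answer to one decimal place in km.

x ≈ -43.6 km, y ≈ 8.4 km

Circle about each station: x² + y² = 44.40²; (x + 15.4)² + (y − 50.2)² = 50.42²; (x − 34.4)² + (y + 27.2)² = 85.74².
Subtracting pairs of circle equations eliminates x²+y² and gives linear equations (the radical axes):
-30.8 x + 100.4 y = 2186.38
68.8 x − 54.4 y = -3456.79
Solving the 2×2 system: x ≈ -43.6, y ≈ 8.4 km.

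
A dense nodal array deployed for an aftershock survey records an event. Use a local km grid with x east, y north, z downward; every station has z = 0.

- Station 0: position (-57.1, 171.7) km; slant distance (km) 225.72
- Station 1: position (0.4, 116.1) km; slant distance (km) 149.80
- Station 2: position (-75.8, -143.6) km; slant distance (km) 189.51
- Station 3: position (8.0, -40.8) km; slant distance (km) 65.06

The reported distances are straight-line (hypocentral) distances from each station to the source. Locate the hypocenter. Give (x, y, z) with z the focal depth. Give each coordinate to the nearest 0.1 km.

Each station gives a sphere (x−x_i)² + (y−y_i)² + z² = d_i² (stations at z=0).
Subtracting the Station 0 sphere from Station 1 and Station 2: z² cancels, leaving linear equations in x and y:
115.0 x − 111.2 y = 9247.55
-37.4 x − 630.6 y = 8660.78
Solving: x ≈ 63.492, y ≈ -17.500 km (keep extra digits for the depth step; rounded: 63.5, -17.5).
Then from the Station 0 sphere: z² = 225.72² − (x + 57.1)² − (y − 171.7)² with x = 63.492, y = -17.500, so z ≈ 24.707 ≈ 24.7 km.
Check against Station 3 (with the unrounded solution): distance 65.06 ≈ 65.06 km. ✓

x ≈ 63.5 km, y ≈ -17.5 km, depth ≈ 24.7 km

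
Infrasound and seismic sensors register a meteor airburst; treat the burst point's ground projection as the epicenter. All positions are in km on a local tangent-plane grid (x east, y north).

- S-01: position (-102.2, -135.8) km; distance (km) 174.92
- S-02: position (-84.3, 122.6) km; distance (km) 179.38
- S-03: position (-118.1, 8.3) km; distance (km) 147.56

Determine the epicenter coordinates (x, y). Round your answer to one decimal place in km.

Circle about each station: (x + 102.2)² + (y + 135.8)² = 174.92²; (x + 84.3)² + (y − 122.6)² = 179.38²; (x + 118.1)² + (y − 8.3)² = 147.56².
Subtracting the S-01 equation from the S-02 and S-03 equations removes the quadratic terms:
35.8 x + 516.8 y = -8329.41
-31.8 x + 288.2 y = -6046.93
Solving the 2×2 system: x ≈ 27.1, y ≈ -18.0 km.
Check against S-01 (with the unrounded x, y): √((x + 102.2)²+(y + 135.8)²) = 174.91 ≈ 174.92 km. ✓

(27.1, -18.0)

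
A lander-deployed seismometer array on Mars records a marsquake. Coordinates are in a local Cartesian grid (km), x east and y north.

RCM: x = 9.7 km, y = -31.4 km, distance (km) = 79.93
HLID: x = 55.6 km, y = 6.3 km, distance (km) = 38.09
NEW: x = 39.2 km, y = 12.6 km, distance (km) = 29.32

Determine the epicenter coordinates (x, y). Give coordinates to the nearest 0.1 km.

Circle about each station: (x − 9.7)² + (y + 31.4)² = 79.93²; (x − 55.6)² + (y − 6.3)² = 38.09²; (x − 39.2)² + (y − 12.6)² = 29.32².
Subtracting the RCM equation from the HLID and NEW equations removes the quadratic terms:
91.8 x + 75.4 y = 6988.96
59.0 x + 88.0 y = 6144.49
Solving the 2×2 system: x ≈ 41.8, y ≈ 41.8 km.
Check against RCM (with the unrounded x, y): √((x − 9.7)²+(y + 31.4)²) = 79.93 ≈ 79.93 km. ✓

41.8 km east, 41.8 km north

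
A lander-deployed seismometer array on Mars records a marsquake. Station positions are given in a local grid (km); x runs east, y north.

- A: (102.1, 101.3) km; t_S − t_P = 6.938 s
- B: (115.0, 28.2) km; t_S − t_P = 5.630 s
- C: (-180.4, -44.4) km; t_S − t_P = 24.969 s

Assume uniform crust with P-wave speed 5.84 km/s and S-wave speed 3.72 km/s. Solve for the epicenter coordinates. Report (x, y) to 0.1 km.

Distance from S−P lag: d = Δt · v_P v_S / (v_P − v_S) = Δt · (5.84·3.72)/(5.84−3.72) ≈ 10.2475·Δt.
So d_A = 71.10, d_B = 57.69, d_C = 255.87 km.
Circle about each station: (x − 102.1)² + (y − 101.3)² = 71.10²; (x − 115.0)² + (y − 28.2)² = 57.69²; (x + 180.4)² + (y + 44.4)² = 255.87².
Subtracting pairs of circle equations eliminates x²+y² and gives linear equations (the radical axes):
25.8 x − 146.2 y = -4938.79
-565.0 x − 291.4 y = -46584.83
Solving the 2×2 system: x ≈ 59.6, y ≈ 44.3 km.

59.6 km east, 44.3 km north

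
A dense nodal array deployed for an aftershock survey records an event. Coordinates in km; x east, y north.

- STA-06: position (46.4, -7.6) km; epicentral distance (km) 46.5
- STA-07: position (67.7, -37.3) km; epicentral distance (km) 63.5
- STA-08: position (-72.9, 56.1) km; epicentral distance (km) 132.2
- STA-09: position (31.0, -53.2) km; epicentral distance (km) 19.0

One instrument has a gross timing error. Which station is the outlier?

Solve using three stations at a time. Using STA-06, STA-08, STA-09 (subtract circle equations pairwise → linear system) gives (x, y) ≈ (15.4, -42.3).
Distances from that point to each station vs reported:
  STA-06: calculated 46.5 vs reported 46.5 → residual 0.0 km
  STA-07: calculated 52.5 vs reported 63.5 → residual 11.0 km
  STA-08: calculated 132.2 vs reported 132.2 → residual 0.0 km
  STA-09: calculated 19.0 vs reported 19.0 → residual 0.0 km
STA-06, STA-08, STA-09 are mutually consistent (residuals ≈ 0); STA-07 is off by 11.0 km.

STA-07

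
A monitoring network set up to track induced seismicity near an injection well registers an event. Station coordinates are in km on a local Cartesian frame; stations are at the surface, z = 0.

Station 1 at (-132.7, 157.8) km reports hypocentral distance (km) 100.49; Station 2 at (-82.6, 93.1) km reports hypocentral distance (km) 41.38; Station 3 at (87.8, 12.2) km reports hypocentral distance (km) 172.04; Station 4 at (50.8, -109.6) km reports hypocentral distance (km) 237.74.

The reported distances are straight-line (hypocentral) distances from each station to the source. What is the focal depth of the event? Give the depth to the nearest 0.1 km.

depth ≈ 31.5 km

Each station gives a sphere (x−x_i)² + (y−y_i)² + z² = d_i² (stations at z=0).
Subtracting the Station 1 sphere from Station 2 and Station 3: z² cancels, leaving linear equations in x and y:
100.2 x − 129.4 y = -18633.82
441.0 x − 291.2 y = -54151.97
Solving: x ≈ -56.696, y ≈ 100.099 km (keep extra digits for the depth step; rounded: -56.7, 100.1).
Then from the Station 1 sphere: z² = 100.49² − (x + 132.7)² − (y − 157.8)² with x = -56.696, y = 100.099, so z ≈ 31.500 ≈ 31.5 km.
Check against Station 4 (with the unrounded solution): distance 237.74 ≈ 237.74 km. ✓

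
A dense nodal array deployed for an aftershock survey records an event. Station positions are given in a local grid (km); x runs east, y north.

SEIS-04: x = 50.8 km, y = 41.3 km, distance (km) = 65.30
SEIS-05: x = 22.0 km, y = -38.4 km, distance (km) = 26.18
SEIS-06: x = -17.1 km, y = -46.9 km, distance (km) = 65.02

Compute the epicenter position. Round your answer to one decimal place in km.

x ≈ 43.6 km, y ≈ -23.6 km

Circle about each station: (x − 50.8)² + (y − 41.3)² = 65.30²; (x − 22.0)² + (y + 38.4)² = 26.18²; (x + 17.1)² + (y + 46.9)² = 65.02².
Subtracting the SEIS-04 equation from the SEIS-05 and SEIS-06 equations removes the quadratic terms:
-57.6 x − 159.4 y = 1250.93
-135.8 x − 176.4 y = -1757.82
Solving the 2×2 system: x ≈ 43.6, y ≈ -23.6 km.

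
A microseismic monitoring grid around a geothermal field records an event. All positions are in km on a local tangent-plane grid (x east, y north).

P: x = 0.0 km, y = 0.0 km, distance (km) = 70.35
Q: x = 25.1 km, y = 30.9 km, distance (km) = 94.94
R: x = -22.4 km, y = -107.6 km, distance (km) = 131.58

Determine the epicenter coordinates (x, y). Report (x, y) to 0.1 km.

Circle about each station: x² + y² = 70.35²; (x − 25.1)² + (y − 30.9)² = 94.94²; (x + 22.4)² + (y + 107.6)² = 131.58².
Subtracting the P equation from the Q and R equations removes the quadratic terms:
50.2 x + 61.8 y = -2479.66
-44.8 x − 215.2 y = -284.65
Solving the 2×2 system: x ≈ -68.6, y ≈ 15.6 km.
Check against P (with the unrounded x, y): √(x²+y²) = 70.36 ≈ 70.35 km. ✓

-68.6 km east, 15.6 km north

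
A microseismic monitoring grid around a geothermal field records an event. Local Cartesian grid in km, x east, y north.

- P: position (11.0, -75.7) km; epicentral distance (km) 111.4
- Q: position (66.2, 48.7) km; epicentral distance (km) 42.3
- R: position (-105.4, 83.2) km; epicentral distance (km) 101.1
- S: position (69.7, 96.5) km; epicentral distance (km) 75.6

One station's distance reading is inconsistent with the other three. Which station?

Solve using three stations at a time. Using P, Q, S (subtract circle equations pairwise → linear system) gives (x, y) ≈ (26.5, 34.6).
Distances from that point to each station vs reported:
  P: calculated 111.3 vs reported 111.4 → residual 0.1 km
  Q: calculated 42.2 vs reported 42.3 → residual 0.1 km
  R: calculated 140.6 vs reported 101.1 → residual 39.5 km
  S: calculated 75.5 vs reported 75.6 → residual 0.1 km
P, Q, S are mutually consistent (residuals ≈ 0); R is off by 39.5 km.

R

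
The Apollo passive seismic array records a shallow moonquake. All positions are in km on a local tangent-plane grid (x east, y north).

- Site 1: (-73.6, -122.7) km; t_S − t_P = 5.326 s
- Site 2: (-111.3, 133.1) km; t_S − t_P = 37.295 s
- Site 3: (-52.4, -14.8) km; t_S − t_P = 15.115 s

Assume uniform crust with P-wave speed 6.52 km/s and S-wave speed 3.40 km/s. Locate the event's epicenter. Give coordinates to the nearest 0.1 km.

(-35.8, -120.9)

Distance from S−P lag: d = Δt · v_P v_S / (v_P − v_S) = Δt · (6.52·3.40)/(6.52−3.40) ≈ 7.1051·Δt.
So d_Site 1 = 37.84, d_Site 2 = 264.99, d_Site 3 = 107.39 km.
Circle about each station: (x + 73.6)² + (y + 122.7)² = 37.84²; (x + 111.3)² + (y − 133.1)² = 264.99²; (x + 52.4)² + (y + 14.8)² = 107.39².
Subtracting the Site 1 equation from the Site 2 and Site 3 equations removes the quadratic terms:
-75.4 x + 511.6 y = -59156.78
42.4 x + 215.8 y = -27608.20
Solving the 2×2 system: x ≈ -35.8, y ≈ -120.9 km.
Check against Site 1 (with the unrounded x, y): √((x + 73.6)²+(y + 122.7)²) = 37.86 ≈ 37.84 km. ✓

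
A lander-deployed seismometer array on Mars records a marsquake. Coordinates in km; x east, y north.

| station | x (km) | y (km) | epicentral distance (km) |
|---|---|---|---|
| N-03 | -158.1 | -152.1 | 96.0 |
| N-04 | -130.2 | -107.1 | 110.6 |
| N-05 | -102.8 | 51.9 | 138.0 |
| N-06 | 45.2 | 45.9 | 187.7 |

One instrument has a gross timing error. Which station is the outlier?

Solve using three stations at a time. Using N-03, N-05, N-06 (subtract circle equations pairwise → linear system) gives (x, y) ≈ (-88.9, -85.4).
Distances from that point to each station vs reported:
  N-03: calculated 96.1 vs reported 96.0 → residual 0.1 km
  N-04: calculated 46.6 vs reported 110.6 → residual 64.0 km
  N-05: calculated 138.0 vs reported 138.0 → residual 0.0 km
  N-06: calculated 187.7 vs reported 187.7 → residual 0.0 km
N-03, N-05, N-06 are mutually consistent (residuals ≈ 0); N-04 is off by 64.0 km.

N-04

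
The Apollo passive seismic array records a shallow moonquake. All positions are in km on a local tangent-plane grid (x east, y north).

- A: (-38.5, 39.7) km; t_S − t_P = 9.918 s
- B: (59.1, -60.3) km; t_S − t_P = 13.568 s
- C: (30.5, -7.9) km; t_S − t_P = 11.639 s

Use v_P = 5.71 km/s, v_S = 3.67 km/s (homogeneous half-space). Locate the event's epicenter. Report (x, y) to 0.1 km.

Distance from S−P lag: d = Δt · v_P v_S / (v_P − v_S) = Δt · (5.71·3.67)/(5.71−3.67) ≈ 10.2724·Δt.
So d_A = 101.88, d_B = 139.38, d_C = 119.56 km.
Circle about each station: (x + 38.5)² + (y − 39.7)² = 101.88²; (x − 59.1)² + (y + 60.3)² = 139.38²; (x − 30.5)² + (y + 7.9)² = 119.56².
Subtracting the A equation from the B and C equations removes the quadratic terms:
195.2 x − 200.0 y = -4976.69
138.0 x − 95.2 y = -5980.74
Solving the 2×2 system: x ≈ -80.1, y ≈ -53.3 km.

(-80.1, -53.3)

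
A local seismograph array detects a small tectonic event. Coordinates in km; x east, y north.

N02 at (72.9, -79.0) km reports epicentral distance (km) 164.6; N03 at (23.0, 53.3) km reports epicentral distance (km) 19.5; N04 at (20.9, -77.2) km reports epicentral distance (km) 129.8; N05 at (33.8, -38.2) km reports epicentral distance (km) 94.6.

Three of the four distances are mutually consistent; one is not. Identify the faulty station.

Solve using three stations at a time. Using N03, N04, N05 (subtract circle equations pairwise → linear system) gives (x, y) ≈ (3.5, 51.4).
Distances from that point to each station vs reported:
  N02: calculated 147.7 vs reported 164.6 → residual 16.9 km
  N03: calculated 19.5 vs reported 19.5 → residual 0.0 km
  N04: calculated 129.8 vs reported 129.8 → residual 0.0 km
  N05: calculated 94.6 vs reported 94.6 → residual 0.0 km
N03, N04, N05 are mutually consistent (residuals ≈ 0); N02 is off by 16.9 km.

N02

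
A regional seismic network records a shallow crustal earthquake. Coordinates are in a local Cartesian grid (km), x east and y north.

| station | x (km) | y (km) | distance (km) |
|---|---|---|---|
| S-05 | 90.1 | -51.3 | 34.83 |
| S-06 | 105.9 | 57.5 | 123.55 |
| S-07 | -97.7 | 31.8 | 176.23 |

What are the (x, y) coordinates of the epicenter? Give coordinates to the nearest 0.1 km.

Circle about each station: (x − 90.1)² + (y + 51.3)² = 34.83²; (x − 105.9)² + (y − 57.5)² = 123.55²; (x + 97.7)² + (y − 31.8)² = 176.23².
Subtracting the S-05 equation from the S-06 and S-07 equations removes the quadratic terms:
31.6 x + 217.6 y = -10280.11
-375.6 x + 166.2 y = -30037.05
Solving the 2×2 system: x ≈ 55.5, y ≈ -55.3 km.

55.5 km east, -55.3 km north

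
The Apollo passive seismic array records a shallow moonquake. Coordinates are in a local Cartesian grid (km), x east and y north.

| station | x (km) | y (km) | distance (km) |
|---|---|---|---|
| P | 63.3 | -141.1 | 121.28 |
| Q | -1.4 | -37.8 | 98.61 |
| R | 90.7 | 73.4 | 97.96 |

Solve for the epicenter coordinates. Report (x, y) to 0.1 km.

Circle about each station: (x − 63.3)² + (y + 141.1)² = 121.28²; (x + 1.4)² + (y + 37.8)² = 98.61²; (x − 90.7)² + (y − 73.4)² = 97.96².
Subtracting the P equation from the Q and R equations removes the quadratic terms:
-129.4 x + 206.6 y = -17500.39
54.8 x + 429.0 y = -5189.37
Solving the 2×2 system: x ≈ 96.3, y ≈ -24.4 km.
Check against P (with the unrounded x, y): √((x − 63.3)²+(y + 141.1)²) = 121.28 ≈ 121.28 km. ✓

96.3 km east, -24.4 km north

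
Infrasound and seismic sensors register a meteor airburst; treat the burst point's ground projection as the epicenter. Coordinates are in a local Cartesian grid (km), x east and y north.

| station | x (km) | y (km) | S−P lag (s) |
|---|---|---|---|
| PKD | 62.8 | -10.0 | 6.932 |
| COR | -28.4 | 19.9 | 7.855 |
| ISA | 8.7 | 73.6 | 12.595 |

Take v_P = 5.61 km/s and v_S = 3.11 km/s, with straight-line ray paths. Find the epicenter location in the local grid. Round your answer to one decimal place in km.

14.6 km east, -14.1 km north

Distance from S−P lag: d = Δt · v_P v_S / (v_P − v_S) = Δt · (5.61·3.11)/(5.61−3.11) ≈ 6.9788·Δt.
So d_PKD = 48.38, d_COR = 54.82, d_ISA = 87.90 km.
Circle about each station: (x − 62.8)² + (y + 10.0)² = 48.38²; (x + 28.4)² + (y − 19.9)² = 54.82²; (x − 8.7)² + (y − 73.6)² = 87.90².
Subtracting the PKD equation from the COR and ISA equations removes the quadratic terms:
-182.4 x + 59.8 y = -3505.88
-108.2 x + 167.2 y = -3936.98
Solving the 2×2 system: x ≈ 14.6, y ≈ -14.1 km.
Check against PKD (with the unrounded x, y): √((x − 62.8)²+(y + 10.0)²) = 48.38 ≈ 48.38 km. ✓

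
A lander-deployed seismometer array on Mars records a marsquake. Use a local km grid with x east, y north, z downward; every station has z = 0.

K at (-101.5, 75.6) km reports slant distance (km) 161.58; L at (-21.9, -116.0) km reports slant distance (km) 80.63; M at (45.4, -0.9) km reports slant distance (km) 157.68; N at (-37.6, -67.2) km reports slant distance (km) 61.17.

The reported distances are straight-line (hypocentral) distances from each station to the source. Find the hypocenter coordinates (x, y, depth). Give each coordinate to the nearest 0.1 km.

Each station gives a sphere (x−x_i)² + (y−y_i)² + z² = d_i² (stations at z=0).
Subtracting the K sphere from L and M: z² cancels, leaving linear equations in x and y:
159.2 x − 383.2 y = 17524.90
293.8 x − 153.0 y = -12710.53
Solving: x ≈ -85.598, y ≈ -81.294 km (keep extra digits for the depth step; rounded: -85.6, -81.3).
Then from the K sphere: z² = 161.58² − (x + 101.5)² − (y − 75.6)² with x = -85.598, y = -81.294, so z ≈ 35.206 ≈ 35.2 km.

(-85.6, -81.3, 35.2)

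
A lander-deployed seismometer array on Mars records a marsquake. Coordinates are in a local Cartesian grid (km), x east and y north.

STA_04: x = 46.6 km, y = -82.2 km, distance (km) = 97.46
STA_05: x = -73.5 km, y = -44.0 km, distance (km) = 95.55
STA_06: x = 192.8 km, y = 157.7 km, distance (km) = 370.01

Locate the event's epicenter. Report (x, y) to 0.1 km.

Circle about each station: (x − 46.6)² + (y + 82.2)² = 97.46²; (x + 73.5)² + (y + 44.0)² = 95.55²; (x − 192.8)² + (y − 157.7)² = 370.01².
Subtracting the STA_04 equation from the STA_05 and STA_06 equations removes the quadratic terms:
-240.2 x + 76.4 y = -1221.50
292.4 x + 479.8 y = -74296.22
Solving the 2×2 system: x ≈ -37.0, y ≈ -132.3 km.
Check against STA_04 (with the unrounded x, y): √((x − 46.6)²+(y + 82.2)²) = 97.46 ≈ 97.46 km. ✓

-37.0 km east, -132.3 km north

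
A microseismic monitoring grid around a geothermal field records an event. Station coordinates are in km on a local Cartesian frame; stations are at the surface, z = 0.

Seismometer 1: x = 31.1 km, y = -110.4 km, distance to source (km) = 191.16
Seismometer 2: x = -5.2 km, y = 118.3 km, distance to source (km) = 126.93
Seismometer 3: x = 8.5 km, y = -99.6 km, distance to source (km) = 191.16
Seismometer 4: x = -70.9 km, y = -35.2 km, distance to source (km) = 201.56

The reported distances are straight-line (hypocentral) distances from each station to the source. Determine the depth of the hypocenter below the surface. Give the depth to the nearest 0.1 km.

Each station gives a sphere (x−x_i)² + (y−y_i)² + z² = d_i² (stations at z=0).
Subtracting the Seismometer 1 sphere from Seismometer 2 and Seismometer 3: z² cancels, leaving linear equations in x and y:
-72.6 x + 457.4 y = 21297.48
-45.2 x + 21.6 y = -3162.96
Solving: x ≈ 99.798, y ≈ 62.402 km (keep extra digits for the depth step; rounded: 99.8, 62.4).
Then from the Seismometer 1 sphere: z² = 191.16² − (x − 31.1)² − (y + 110.4)² with x = 99.798, y = 62.402, so z ≈ 44.297 ≈ 44.3 km.

44.3 km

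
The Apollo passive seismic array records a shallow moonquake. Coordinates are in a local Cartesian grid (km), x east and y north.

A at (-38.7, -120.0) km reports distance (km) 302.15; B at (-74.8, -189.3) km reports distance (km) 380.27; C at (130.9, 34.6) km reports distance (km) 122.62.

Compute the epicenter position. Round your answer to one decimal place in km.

93.9 km east, 151.5 km north

Circle about each station: (x + 38.7)² + (y + 120.0)² = 302.15²; (x + 74.8)² + (y + 189.3)² = 380.27²; (x − 130.9)² + (y − 34.6)² = 122.62².
Subtracting pairs of circle equations eliminates x²+y² and gives linear equations (the radical axes):
-72.2 x − 138.6 y = -27778.81
339.2 x + 309.2 y = 78693.24
Solving the 2×2 system: x ≈ 93.9, y ≈ 151.5 km.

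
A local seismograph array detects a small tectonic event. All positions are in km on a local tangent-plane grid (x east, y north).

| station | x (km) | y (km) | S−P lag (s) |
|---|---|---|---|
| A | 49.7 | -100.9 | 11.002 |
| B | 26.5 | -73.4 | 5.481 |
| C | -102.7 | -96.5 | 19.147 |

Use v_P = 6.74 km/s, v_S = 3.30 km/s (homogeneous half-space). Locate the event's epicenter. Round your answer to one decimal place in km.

x ≈ 8.8 km, y ≈ -42.7 km

Distance from S−P lag: d = Δt · v_P v_S / (v_P − v_S) = Δt · (6.74·3.30)/(6.74−3.30) ≈ 6.4657·Δt.
So d_A = 71.14, d_B = 35.44, d_C = 123.80 km.
Circle about each station: (x − 49.7)² + (y + 100.9)² = 71.14²; (x − 26.5)² + (y + 73.4)² = 35.44²; (x + 102.7)² + (y + 96.5)² = 123.80².
Subtracting the A equation from the B and C equations removes the quadratic terms:
-46.4 x + 55.0 y = -2756.18
-304.8 x + 8.8 y = -3056.90
Solving the 2×2 system: x ≈ 8.8, y ≈ -42.7 km.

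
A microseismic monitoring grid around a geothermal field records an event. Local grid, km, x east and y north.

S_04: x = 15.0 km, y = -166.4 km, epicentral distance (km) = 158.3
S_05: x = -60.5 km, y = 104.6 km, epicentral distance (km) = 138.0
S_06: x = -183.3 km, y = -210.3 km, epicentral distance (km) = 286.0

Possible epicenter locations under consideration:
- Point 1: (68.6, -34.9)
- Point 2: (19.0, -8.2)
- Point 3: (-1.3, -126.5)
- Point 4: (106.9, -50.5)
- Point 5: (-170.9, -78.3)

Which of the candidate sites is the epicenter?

For each candidate, compare |candidate − station| to the reported distance:
Point 1: residuals S_04 16.3, S_05 52.1, S_06 21.0 → max 52.1 km
Point 2: residuals S_04 0.0, S_05 0.0, S_06 0.0 → max 0.0 km
Point 3: residuals S_04 115.2, S_05 100.6, S_06 85.6 → max 115.2 km
Point 4: residuals S_04 10.4, S_05 90.2, S_06 45.3 → max 90.2 km
Point 5: residuals S_04 47.4, S_05 75.6, S_06 153.4 → max 153.4 km
Only Point 2 has all residuals ≈ 0.

Point 2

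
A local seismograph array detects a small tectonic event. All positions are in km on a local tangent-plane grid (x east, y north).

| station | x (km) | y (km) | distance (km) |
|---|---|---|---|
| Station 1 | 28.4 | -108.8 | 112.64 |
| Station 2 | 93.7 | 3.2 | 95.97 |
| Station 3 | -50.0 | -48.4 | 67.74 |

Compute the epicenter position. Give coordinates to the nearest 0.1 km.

(-2.2, -0.4)

Circle about each station: (x − 28.4)² + (y + 108.8)² = 112.64²; (x − 93.7)² + (y − 3.2)² = 95.97²; (x + 50.0)² + (y + 48.4)² = 67.74².
Subtracting the Station 1 equation from the Station 2 and Station 3 equations removes the quadratic terms:
130.6 x + 224.0 y = -376.54
-156.8 x + 120.8 y = 297.62
Solving the 2×2 system: x ≈ -2.2, y ≈ -0.4 km.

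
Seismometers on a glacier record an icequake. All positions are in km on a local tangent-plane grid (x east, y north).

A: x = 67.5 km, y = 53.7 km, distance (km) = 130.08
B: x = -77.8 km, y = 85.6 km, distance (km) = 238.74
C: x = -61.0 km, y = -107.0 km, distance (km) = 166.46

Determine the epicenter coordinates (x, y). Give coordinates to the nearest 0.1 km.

(101.7, -71.8)

Circle about each station: (x − 67.5)² + (y − 53.7)² = 130.08²; (x + 77.8)² + (y − 85.6)² = 238.74²; (x + 61.0)² + (y + 107.0)² = 166.46².
Subtracting the A equation from the B and C equations removes the quadratic terms:
-290.6 x + 63.8 y = -34135.72
-257.0 x − 321.4 y = -3058.07
Solving the 2×2 system: x ≈ 101.7, y ≈ -71.8 km.
Check against A (with the unrounded x, y): √((x − 67.5)²+(y − 53.7)²) = 130.08 ≈ 130.08 km. ✓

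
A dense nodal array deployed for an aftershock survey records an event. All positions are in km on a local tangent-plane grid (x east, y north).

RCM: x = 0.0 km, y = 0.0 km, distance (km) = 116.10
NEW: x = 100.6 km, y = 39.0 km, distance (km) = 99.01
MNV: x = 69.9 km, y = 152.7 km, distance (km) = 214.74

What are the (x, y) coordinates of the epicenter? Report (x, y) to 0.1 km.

Circle about each station: x² + y² = 116.10²; (x − 100.6)² + (y − 39.0)² = 99.01²; (x − 69.9)² + (y − 152.7)² = 214.74².
Subtracting pairs of circle equations eliminates x²+y² and gives linear equations (the radical axes):
201.2 x + 78.0 y = 15317.59
139.8 x + 305.4 y = -4430.76
Solving the 2×2 system: x ≈ 99.4, y ≈ -60.0 km.

99.4 km east, -60.0 km north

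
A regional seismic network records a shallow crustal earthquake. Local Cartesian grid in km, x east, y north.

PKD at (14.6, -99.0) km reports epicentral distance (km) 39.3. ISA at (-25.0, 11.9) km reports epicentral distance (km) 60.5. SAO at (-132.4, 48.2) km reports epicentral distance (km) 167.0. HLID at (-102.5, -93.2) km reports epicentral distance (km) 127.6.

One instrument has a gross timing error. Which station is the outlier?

PKD

Solve using three stations at a time. Using ISA, SAO, HLID (subtract circle equations pairwise → linear system) gives (x, y) ≈ (11.7, -36.2).
Distances from that point to each station vs reported:
  PKD: calculated 62.8 vs reported 39.3 → residual 23.5 km
  ISA: calculated 60.5 vs reported 60.5 → residual 0.0 km
  SAO: calculated 167.0 vs reported 167.0 → residual 0.0 km
  HLID: calculated 127.6 vs reported 127.6 → residual 0.0 km
ISA, SAO, HLID are mutually consistent (residuals ≈ 0); PKD is off by 23.5 km.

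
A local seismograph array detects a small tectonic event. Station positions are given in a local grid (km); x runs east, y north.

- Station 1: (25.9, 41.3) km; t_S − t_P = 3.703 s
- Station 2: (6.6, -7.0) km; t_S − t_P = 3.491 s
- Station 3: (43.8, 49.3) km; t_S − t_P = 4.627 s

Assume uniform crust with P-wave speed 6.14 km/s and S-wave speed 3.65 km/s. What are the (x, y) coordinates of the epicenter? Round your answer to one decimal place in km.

x ≈ 33.7 km, y ≈ 8.9 km

Distance from S−P lag: d = Δt · v_P v_S / (v_P − v_S) = Δt · (6.14·3.65)/(6.14−3.65) ≈ 9.0004·Δt.
So d_Station 1 = 33.33, d_Station 2 = 31.42, d_Station 3 = 41.64 km.
Circle about each station: (x − 25.9)² + (y − 41.3)² = 33.33²; (x − 6.6)² + (y + 7.0)² = 31.42²; (x − 43.8)² + (y − 49.3)² = 41.64².
Subtracting pairs of circle equations eliminates x²+y² and gives linear equations (the radical axes):
-38.6 x − 96.6 y = -2160.27
35.8 x + 16.0 y = 1349.43
Solving the 2×2 system: x ≈ 33.7, y ≈ 8.9 km.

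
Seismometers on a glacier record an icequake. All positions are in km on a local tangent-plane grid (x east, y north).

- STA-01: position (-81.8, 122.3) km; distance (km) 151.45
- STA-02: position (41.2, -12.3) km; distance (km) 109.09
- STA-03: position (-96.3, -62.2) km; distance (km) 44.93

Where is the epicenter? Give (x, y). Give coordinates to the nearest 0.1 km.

Circle about each station: (x + 81.8)² + (y − 122.3)² = 151.45²; (x − 41.2)² + (y + 12.3)² = 109.09²; (x + 96.3)² + (y + 62.2)² = 44.93².
Subtracting the STA-01 equation from the STA-02 and STA-03 equations removes the quadratic terms:
246.0 x − 269.2 y = -8763.33
-29.0 x − 369.0 y = 12412.40
Solving the 2×2 system: x ≈ -66.7, y ≈ -28.4 km.
Check against STA-01 (with the unrounded x, y): √((x + 81.8)²+(y − 122.3)²) = 151.45 ≈ 151.45 km. ✓

(-66.7, -28.4)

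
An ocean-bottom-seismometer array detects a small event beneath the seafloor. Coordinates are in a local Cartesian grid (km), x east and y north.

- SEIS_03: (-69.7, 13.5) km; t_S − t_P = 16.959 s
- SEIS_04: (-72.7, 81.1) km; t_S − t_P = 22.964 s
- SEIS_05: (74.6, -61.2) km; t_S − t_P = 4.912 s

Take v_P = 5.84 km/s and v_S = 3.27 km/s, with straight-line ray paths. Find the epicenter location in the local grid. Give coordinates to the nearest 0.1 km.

x ≈ 41.6 km, y ≈ -45.6 km

Distance from S−P lag: d = Δt · v_P v_S / (v_P − v_S) = Δt · (5.84·3.27)/(5.84−3.27) ≈ 7.4307·Δt.
So d_SEIS_03 = 126.02, d_SEIS_04 = 170.64, d_SEIS_05 = 36.50 km.
Circle about each station: (x + 69.7)² + (y − 13.5)² = 126.02²; (x + 72.7)² + (y − 81.1)² = 170.64²; (x − 74.6)² + (y + 61.2)² = 36.50².
Subtracting the SEIS_03 equation from the SEIS_04 and SEIS_05 equations removes the quadratic terms:
-6.0 x + 135.2 y = -6414.81
288.6 x − 149.4 y = 18819.05
Solving the 2×2 system: x ≈ 41.6, y ≈ -45.6 km.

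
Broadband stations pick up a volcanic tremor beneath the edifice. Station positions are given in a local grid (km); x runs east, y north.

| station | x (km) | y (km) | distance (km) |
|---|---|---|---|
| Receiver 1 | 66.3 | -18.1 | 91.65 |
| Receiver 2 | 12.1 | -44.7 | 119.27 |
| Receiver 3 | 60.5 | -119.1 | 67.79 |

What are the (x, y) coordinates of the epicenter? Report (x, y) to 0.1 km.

Circle about each station: (x − 66.3)² + (y + 18.1)² = 91.65²; (x − 12.1)² + (y + 44.7)² = 119.27²; (x − 60.5)² + (y + 119.1)² = 67.79².
Subtracting pairs of circle equations eliminates x²+y² and gives linear equations (the radical axes):
-108.4 x − 53.2 y = -8404.41
-11.6 x − 202.0 y = 16926.00
Solving the 2×2 system: x ≈ 122.1, y ≈ -90.8 km.
Check against Receiver 1 (with the unrounded x, y): √((x − 66.3)²+(y + 18.1)²) = 91.65 ≈ 91.65 km. ✓

x ≈ 122.1 km, y ≈ -90.8 km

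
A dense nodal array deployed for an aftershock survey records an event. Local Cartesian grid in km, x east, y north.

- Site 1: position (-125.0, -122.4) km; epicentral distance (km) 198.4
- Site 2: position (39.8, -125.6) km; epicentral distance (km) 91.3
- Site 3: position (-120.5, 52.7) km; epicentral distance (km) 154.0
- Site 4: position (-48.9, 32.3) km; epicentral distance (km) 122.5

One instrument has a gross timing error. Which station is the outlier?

Solve using three stations at a time. Using Site 1, Site 2, Site 4 (subtract circle equations pairwise → linear system) gives (x, y) ≈ (53.3, -35.3).
Distances from that point to each station vs reported:
  Site 1: calculated 198.4 vs reported 198.4 → residual 0.0 km
  Site 2: calculated 91.3 vs reported 91.3 → residual 0.0 km
  Site 3: calculated 194.8 vs reported 154.0 → residual 40.8 km
  Site 4: calculated 122.5 vs reported 122.5 → residual 0.0 km
Site 1, Site 2, Site 4 are mutually consistent (residuals ≈ 0); Site 3 is off by 40.8 km.

Site 3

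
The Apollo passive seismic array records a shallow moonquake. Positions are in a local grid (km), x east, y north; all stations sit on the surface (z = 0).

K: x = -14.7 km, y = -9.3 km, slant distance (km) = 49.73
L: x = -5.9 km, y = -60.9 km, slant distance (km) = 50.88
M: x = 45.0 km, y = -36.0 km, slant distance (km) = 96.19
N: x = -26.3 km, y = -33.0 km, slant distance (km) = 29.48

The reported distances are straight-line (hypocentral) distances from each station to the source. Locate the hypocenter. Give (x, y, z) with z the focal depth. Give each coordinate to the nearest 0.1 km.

x ≈ -49.7 km, y ≈ -40.7 km, depth ≈ 16.2 km

Each station gives a sphere (x−x_i)² + (y−y_i)² + z² = d_i² (stations at z=0).
Subtracting the K sphere from L and M: z² cancels, leaving linear equations in x and y:
17.6 x − 103.2 y = 3325.34
119.4 x − 53.4 y = -3761.02
Solving: x ≈ -49.701, y ≈ -40.698 km (keep extra digits for the depth step; rounded: -49.7, -40.7).
Then from the K sphere: z² = 49.73² − (x + 14.7)² − (y + 9.3)² with x = -49.701, y = -40.698, so z ≈ 16.192 ≈ 16.2 km.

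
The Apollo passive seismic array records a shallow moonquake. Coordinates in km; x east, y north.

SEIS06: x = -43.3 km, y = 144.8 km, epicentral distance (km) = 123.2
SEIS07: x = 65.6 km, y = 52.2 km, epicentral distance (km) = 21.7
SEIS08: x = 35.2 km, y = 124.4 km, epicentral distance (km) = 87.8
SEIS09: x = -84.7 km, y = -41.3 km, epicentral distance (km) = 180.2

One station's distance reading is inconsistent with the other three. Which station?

SEIS08

Solve using three stations at a time. Using SEIS06, SEIS07, SEIS09 (subtract circle equations pairwise → linear system) gives (x, y) ≈ (55.8, 71.6).
Distances from that point to each station vs reported:
  SEIS06: calculated 123.2 vs reported 123.2 → residual 0.0 km
  SEIS07: calculated 21.7 vs reported 21.7 → residual 0.0 km
  SEIS08: calculated 56.7 vs reported 87.8 → residual 31.1 km
  SEIS09: calculated 180.2 vs reported 180.2 → residual 0.0 km
SEIS06, SEIS07, SEIS09 are mutually consistent (residuals ≈ 0); SEIS08 is off by 31.1 km.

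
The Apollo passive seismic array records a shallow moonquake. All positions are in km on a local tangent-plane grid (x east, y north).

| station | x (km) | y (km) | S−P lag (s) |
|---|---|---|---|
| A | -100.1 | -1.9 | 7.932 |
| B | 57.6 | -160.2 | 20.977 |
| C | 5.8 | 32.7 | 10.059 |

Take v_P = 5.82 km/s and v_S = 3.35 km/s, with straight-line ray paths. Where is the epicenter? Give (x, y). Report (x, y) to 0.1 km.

-43.8 km east, -29.3 km north

Distance from S−P lag: d = Δt · v_P v_S / (v_P − v_S) = Δt · (5.82·3.35)/(5.82−3.35) ≈ 7.8935·Δt.
So d_A = 62.61, d_B = 165.58, d_C = 79.40 km.
Circle about each station: (x + 100.1)² + (y + 1.9)² = 62.61²; (x − 57.6)² + (y + 160.2)² = 165.58²; (x − 5.8)² + (y − 32.7)² = 79.40².
Subtracting pairs of circle equations eliminates x²+y² and gives linear equations (the radical axes):
315.4 x − 316.6 y = -4538.54
211.8 x + 69.2 y = -11305.04
Solving the 2×2 system: x ≈ -43.8, y ≈ -29.3 km.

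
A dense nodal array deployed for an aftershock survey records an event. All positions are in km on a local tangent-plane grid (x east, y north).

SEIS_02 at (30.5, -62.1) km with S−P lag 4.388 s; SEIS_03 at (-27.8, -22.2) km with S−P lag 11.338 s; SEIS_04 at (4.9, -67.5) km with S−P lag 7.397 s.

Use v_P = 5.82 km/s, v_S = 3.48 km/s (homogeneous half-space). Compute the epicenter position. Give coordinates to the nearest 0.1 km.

(66.4, -49.7)

Distance from S−P lag: d = Δt · v_P v_S / (v_P − v_S) = Δt · (5.82·3.48)/(5.82−3.48) ≈ 8.6554·Δt.
So d_SEIS_02 = 37.98, d_SEIS_03 = 98.13, d_SEIS_04 = 64.02 km.
Circle about each station: (x − 30.5)² + (y + 62.1)² = 37.98²; (x + 27.8)² + (y + 22.2)² = 98.13²; (x − 4.9)² + (y + 67.5)² = 64.02².
Subtracting the SEIS_02 equation from the SEIS_03 and SEIS_04 equations removes the quadratic terms:
-116.6 x + 79.8 y = -11708.00
-51.2 x − 10.8 y = -2862.48
Solving the 2×2 system: x ≈ 66.4, y ≈ -49.7 km.
Check against SEIS_02 (with the unrounded x, y): √((x − 30.5)²+(y + 62.1)²) = 37.97 ≈ 37.98 km. ✓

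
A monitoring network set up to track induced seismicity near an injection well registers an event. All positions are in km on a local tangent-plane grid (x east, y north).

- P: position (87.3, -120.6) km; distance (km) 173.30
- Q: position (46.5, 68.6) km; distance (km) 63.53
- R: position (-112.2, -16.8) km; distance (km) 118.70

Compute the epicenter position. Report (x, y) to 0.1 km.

x ≈ -2.2 km, y ≈ 27.8 km

Circle about each station: (x − 87.3)² + (y + 120.6)² = 173.30²; (x − 46.5)² + (y − 68.6)² = 63.53²; (x + 112.2)² + (y + 16.8)² = 118.70².
Subtracting the P equation from the Q and R equations removes the quadratic terms:
-81.6 x + 378.4 y = 10699.39
-399.0 x + 207.6 y = 6648.63
Solving the 2×2 system: x ≈ -2.2, y ≈ 27.8 km.
Check against P (with the unrounded x, y): √((x − 87.3)²+(y + 120.6)²) = 173.30 ≈ 173.30 km. ✓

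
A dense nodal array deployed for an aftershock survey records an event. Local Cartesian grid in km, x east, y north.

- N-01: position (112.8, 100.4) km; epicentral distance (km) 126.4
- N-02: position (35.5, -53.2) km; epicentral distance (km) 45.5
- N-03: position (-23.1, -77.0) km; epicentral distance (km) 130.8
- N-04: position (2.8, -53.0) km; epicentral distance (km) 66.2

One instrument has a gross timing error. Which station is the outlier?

Solve using three stations at a time. Using N-01, N-02, N-04 (subtract circle equations pairwise → linear system) gives (x, y) ≈ (54.8, -11.9).
Distances from that point to each station vs reported:
  N-01: calculated 126.4 vs reported 126.4 → residual 0.0 km
  N-02: calculated 45.6 vs reported 45.5 → residual 0.1 km
  N-03: calculated 101.5 vs reported 130.8 → residual 29.3 km
  N-04: calculated 66.2 vs reported 66.2 → residual 0.0 km
N-01, N-02, N-04 are mutually consistent (residuals ≈ 0); N-03 is off by 29.3 km.

N-03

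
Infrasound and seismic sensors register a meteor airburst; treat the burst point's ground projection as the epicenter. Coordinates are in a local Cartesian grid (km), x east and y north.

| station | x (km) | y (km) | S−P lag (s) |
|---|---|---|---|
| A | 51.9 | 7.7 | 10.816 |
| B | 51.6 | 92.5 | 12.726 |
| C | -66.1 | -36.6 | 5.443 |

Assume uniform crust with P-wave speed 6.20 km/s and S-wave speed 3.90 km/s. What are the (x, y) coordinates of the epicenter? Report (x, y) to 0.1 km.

Distance from S−P lag: d = Δt · v_P v_S / (v_P − v_S) = Δt · (6.20·3.90)/(6.20−3.90) ≈ 10.5130·Δt.
So d_A = 113.71, d_B = 133.79, d_C = 57.22 km.
Circle about each station: (x − 51.9)² + (y − 7.7)² = 113.71²; (x − 51.6)² + (y − 92.5)² = 133.79²; (x + 66.1)² + (y + 36.6)² = 57.22².
Subtracting the A equation from the B and C equations removes the quadratic terms:
-0.6 x + 169.6 y = 3496.11
-236.0 x − 88.6 y = 12611.71
Solving the 2×2 system: x ≈ -61.1, y ≈ 20.4 km.

x ≈ -61.1 km, y ≈ 20.4 km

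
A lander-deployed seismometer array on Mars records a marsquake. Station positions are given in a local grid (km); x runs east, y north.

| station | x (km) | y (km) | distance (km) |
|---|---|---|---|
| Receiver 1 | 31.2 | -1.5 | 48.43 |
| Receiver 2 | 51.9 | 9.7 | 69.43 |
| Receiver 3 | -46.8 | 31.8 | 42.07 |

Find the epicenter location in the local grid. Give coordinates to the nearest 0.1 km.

x ≈ -17.1 km, y ≈ 2.0 km

Circle about each station: (x − 31.2)² + (y + 1.5)² = 48.43²; (x − 51.9)² + (y − 9.7)² = 69.43²; (x + 46.8)² + (y − 31.8)² = 42.07².
Subtracting pairs of circle equations eliminates x²+y² and gives linear equations (the radical axes):
41.4 x + 22.4 y = -663.05
-156.0 x + 66.6 y = 2801.37
Solving the 2×2 system: x ≈ -17.1, y ≈ 2.0 km.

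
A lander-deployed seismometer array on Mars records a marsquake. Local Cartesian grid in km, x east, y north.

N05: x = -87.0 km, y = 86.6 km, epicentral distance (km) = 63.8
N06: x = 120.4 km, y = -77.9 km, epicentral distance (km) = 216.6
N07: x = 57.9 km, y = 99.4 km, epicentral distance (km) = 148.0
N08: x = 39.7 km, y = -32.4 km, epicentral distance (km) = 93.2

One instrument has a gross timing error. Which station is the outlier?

N08

Solve using three stations at a time. Using N05, N06, N07 (subtract circle equations pairwise → linear system) gives (x, y) ≈ (-70.1, 25.1).
Distances from that point to each station vs reported:
  N05: calculated 63.7 vs reported 63.8 → residual 0.1 km
  N06: calculated 216.6 vs reported 216.6 → residual 0.0 km
  N07: calculated 148.0 vs reported 148.0 → residual 0.0 km
  N08: calculated 124.0 vs reported 93.2 → residual 30.8 km
N05, N06, N07 are mutually consistent (residuals ≈ 0); N08 is off by 30.8 km.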